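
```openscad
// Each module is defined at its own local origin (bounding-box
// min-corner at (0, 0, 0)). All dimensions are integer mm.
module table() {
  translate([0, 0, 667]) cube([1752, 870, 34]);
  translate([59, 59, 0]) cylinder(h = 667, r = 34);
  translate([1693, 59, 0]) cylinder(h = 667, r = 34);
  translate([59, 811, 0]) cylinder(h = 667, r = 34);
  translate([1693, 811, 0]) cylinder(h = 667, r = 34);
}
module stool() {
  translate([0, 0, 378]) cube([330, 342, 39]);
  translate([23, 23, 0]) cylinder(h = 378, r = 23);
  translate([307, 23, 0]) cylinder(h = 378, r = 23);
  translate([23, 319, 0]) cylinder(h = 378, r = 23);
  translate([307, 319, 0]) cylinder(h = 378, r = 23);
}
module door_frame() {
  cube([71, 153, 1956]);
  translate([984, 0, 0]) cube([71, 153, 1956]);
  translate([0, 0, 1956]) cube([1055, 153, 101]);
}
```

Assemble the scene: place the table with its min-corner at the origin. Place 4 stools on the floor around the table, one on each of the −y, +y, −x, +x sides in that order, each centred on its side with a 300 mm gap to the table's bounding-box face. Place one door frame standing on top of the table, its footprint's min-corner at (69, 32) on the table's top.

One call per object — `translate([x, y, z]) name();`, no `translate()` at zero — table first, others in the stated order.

table();
translate([711, -642, 0]) stool();
translate([711, 1170, 0]) stool();
translate([-630, 264, 0]) stool();
translate([2052, 264, 0]) stool();
translate([69, 32, 701]) door_frame();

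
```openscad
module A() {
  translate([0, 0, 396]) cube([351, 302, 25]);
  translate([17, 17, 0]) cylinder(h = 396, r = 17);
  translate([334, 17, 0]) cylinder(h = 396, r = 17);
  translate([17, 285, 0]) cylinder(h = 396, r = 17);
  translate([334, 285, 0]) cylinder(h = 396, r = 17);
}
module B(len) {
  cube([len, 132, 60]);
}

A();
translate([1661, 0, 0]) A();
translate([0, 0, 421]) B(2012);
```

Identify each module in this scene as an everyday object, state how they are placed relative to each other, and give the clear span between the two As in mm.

Second stool starts at x = 1661; first ends at x = 351; clear span = 1661 − 351 = 1310 mm.

A is a stool. B is a beam. A beam spans the tops of two stools. The clear span between the two stools is 1310 mm.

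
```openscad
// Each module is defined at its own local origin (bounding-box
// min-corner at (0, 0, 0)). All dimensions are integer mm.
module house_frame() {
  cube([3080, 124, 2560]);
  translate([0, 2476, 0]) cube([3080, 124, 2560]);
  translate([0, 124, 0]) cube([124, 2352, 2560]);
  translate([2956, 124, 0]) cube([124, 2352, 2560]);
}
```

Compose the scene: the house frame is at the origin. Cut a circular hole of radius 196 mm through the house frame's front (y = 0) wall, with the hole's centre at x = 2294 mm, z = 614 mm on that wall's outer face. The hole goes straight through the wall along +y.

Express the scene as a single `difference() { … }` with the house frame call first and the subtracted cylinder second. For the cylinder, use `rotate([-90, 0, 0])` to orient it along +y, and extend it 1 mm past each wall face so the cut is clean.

difference() {
  house_frame();
  translate([2294, -1, 614]) rotate([-90, 0, 0]) cylinder(h = 126, r = 196);
}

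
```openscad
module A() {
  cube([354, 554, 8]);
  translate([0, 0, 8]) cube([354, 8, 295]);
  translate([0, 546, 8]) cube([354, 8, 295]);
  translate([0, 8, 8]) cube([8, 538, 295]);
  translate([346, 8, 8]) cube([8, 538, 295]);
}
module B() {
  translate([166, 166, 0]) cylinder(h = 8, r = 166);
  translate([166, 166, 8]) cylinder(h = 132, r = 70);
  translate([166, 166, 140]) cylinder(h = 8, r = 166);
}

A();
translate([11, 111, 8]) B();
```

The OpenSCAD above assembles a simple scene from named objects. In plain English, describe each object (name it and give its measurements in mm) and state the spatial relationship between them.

A is an open-topped rectangular box: outside dimensions 354×554×303 mm, with a uniform wall and base thickness of 8 mm. The base is a full 354×554 slab on the floor; four walls sit on top of the base. The front and back walls (the −y and +y sides) span the full width; the two side walls fit between them.

B is a spool: two coaxial disc flanges of radius 166 mm and thickness 8 mm, joined by a core cylinder of radius 70 mm and height 132 mm. The lower flange rests on z = 0 and the three cylinders share a vertical axis.

The spool sits inside the open box, centred.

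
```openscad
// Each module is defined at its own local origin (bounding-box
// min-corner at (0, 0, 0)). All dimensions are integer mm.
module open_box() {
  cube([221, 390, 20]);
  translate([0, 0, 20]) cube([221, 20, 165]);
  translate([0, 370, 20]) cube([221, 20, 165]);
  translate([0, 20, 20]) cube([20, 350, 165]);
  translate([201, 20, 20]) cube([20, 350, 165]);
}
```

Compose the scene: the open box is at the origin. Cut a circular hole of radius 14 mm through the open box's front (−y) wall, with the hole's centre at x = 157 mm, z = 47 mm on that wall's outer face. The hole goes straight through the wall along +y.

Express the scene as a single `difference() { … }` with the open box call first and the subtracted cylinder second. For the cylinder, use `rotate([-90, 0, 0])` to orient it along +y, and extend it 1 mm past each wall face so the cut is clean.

difference() {
  open_box();
  translate([157, -1, 47]) rotate([-90, 0, 0]) cylinder(h = 22, r = 14);
}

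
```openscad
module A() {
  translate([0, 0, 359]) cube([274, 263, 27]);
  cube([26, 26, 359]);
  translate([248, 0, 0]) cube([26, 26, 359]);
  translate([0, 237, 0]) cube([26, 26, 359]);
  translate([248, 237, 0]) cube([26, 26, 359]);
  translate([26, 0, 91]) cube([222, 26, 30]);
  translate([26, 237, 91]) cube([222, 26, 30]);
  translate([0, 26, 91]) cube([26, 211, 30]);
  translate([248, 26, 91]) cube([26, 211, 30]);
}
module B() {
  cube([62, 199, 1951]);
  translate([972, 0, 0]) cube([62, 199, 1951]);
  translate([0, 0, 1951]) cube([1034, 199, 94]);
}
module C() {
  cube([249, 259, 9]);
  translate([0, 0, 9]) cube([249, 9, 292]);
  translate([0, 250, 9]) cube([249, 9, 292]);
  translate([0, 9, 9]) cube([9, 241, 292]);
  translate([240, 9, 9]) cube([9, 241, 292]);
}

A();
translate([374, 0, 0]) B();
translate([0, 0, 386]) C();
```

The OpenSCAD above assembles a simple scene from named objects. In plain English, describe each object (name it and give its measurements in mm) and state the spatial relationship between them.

A is a four-legged stool. The seat is 274×263 mm, 27 mm thick, top at z = 386 mm. It stands on four square legs, each 26×26 mm in cross-section, from z = 0 to the seat underside, each flush with a corner of the seat. Four stretchers, 26 mm wide and 30 mm tall, connect adjacent legs with their undersides at z = 91 mm, each running between the inner faces of the legs it joins and aligned with the legs' outer faces on the other axis.

B is a rectangular door frame: two vertical jambs of 62×199 mm section, 1951 mm tall, with a clear opening 910 mm wide between their inner faces. A header 94 mm tall and 199 mm deep lies on top of the jambs and spans the full outside width.

C is an open-topped rectangular box: outside dimensions 249×259×301 mm, with a uniform wall and base thickness of 9 mm. The base is a full 249×259 slab on the floor; four walls sit on top of the base. The front and back walls (the −y and +y sides) span the full width; the two side walls fit between them.

The door frame is on the floor beside the stool on its +x side. The open box is on top of the stool.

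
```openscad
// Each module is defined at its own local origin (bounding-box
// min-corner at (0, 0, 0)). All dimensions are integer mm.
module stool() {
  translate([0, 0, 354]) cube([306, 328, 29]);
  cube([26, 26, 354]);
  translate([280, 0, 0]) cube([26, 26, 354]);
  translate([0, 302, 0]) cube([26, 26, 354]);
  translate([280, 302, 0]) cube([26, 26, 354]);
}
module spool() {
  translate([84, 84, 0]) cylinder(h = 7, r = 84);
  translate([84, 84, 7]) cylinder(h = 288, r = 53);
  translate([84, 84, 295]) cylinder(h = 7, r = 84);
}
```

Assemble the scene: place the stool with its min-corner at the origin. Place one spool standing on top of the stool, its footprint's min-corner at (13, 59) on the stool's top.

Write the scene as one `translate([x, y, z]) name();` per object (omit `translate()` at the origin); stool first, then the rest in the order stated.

stool();
translate([13, 59, 383]) spool();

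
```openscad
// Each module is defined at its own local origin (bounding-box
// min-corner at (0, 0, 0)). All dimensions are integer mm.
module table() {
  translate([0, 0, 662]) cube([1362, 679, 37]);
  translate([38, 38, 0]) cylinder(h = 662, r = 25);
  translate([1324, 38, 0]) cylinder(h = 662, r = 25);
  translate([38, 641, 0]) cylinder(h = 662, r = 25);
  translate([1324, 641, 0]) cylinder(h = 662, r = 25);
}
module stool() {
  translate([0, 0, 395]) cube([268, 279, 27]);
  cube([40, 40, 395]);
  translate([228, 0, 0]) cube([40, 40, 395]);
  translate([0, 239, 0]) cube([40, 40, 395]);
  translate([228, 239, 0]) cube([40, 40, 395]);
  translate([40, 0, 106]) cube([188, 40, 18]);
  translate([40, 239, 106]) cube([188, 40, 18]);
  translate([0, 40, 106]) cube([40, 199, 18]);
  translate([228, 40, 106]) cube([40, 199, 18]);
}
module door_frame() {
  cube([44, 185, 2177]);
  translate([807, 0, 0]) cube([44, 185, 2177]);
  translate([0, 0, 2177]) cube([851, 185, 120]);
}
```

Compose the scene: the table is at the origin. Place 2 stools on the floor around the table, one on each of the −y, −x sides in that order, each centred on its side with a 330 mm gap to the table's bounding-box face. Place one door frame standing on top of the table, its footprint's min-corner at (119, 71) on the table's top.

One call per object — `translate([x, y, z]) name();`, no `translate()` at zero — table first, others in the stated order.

table();
translate([547, -609, 0]) stool();
translate([-598, 200, 0]) stool();
translate([119, 71, 699]) door_frame();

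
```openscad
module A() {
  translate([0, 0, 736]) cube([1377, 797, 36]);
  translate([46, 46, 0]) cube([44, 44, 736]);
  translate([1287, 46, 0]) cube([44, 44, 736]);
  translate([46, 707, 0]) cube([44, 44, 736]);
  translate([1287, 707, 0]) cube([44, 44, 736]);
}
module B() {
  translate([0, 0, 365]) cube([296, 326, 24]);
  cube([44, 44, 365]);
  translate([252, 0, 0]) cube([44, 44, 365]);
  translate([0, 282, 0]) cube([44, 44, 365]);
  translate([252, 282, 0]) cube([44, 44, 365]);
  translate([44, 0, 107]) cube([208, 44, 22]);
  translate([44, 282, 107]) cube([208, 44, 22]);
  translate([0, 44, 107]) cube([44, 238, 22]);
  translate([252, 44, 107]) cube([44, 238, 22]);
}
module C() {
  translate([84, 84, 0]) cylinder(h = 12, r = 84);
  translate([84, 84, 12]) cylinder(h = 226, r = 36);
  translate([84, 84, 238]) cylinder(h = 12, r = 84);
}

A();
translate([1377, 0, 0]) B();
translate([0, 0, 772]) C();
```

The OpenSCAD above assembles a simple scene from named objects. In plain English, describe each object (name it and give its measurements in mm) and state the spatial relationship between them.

A is a table: top 1377 mm (x) × 797 mm (y), 36 mm thick, upper face at z = 772 mm, on four 44×44 mm square legs, each inset 46 mm from the nearest pair of top edges, running from z = 0 to the bottom of the top.

B is a four-legged stool. The seat is 296×326 mm, 24 mm thick, top at z = 389 mm. It stands on four square legs, each 44×44 mm in cross-section, from z = 0 to the seat underside, each flush with a corner of the seat. Four stretchers, 44 mm wide and 22 mm tall, connect adjacent legs with their undersides at z = 107 mm, each running between the inner faces of the legs it joins and aligned with the legs' outer faces on the other axis.

C is a spool: two coaxial disc flanges of radius 84 mm and thickness 12 mm, joined by a core cylinder of radius 36 mm and height 226 mm. The lower flange rests on z = 0 and the three cylinders share a vertical axis.

The stool is against the table's +x side, with their −y faces flush. The spool is on top of the table.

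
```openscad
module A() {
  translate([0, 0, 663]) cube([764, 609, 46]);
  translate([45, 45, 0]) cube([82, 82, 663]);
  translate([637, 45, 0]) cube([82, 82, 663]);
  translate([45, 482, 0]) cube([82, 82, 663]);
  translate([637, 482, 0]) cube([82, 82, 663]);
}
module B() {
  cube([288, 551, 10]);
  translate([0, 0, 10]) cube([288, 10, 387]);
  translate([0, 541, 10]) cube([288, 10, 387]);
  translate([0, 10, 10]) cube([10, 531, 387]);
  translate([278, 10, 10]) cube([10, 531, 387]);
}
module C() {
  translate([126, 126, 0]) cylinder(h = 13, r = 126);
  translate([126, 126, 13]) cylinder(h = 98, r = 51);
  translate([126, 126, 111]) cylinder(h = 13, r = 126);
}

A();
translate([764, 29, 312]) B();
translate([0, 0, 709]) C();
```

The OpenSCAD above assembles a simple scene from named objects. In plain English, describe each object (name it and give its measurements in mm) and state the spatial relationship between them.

A is a table with a 764×609 mm rectangular top, 46 mm thick, top surface at z = 709 mm, supported by four 82×82 mm square legs, each inset 45 mm from the nearest pair of top edges, running from the floor.

B is an open storage box with external size 288×551×397 mm and wall thickness 10 mm (the base is also 10 mm thick). The base covers the whole footprint; the four walls stand on the base, with the y-facing walls full-width and the x-facing walls fitting between their inner faces.

C is a spool: two coaxial disc flanges of radius 126 mm and thickness 13 mm, joined by a core cylinder of radius 51 mm and height 98 mm. The lower flange rests on z = 0 and the three cylinders share a vertical axis.

The open box is beside the table with their tops flush at z = 709. The spool is on top of the table.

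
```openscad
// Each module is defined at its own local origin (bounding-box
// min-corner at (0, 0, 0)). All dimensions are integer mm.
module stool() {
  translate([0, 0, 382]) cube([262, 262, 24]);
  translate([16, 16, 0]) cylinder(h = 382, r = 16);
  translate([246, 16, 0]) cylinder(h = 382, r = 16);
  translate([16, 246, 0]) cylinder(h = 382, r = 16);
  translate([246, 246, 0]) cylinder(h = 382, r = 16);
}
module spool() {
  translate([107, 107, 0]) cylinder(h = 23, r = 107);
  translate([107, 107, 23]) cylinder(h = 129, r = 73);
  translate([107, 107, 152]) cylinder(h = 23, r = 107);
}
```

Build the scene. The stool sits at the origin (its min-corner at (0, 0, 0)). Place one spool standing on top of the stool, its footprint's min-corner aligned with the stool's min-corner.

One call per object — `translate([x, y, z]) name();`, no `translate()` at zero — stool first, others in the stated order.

stool();
translate([0, 0, 406]) spool();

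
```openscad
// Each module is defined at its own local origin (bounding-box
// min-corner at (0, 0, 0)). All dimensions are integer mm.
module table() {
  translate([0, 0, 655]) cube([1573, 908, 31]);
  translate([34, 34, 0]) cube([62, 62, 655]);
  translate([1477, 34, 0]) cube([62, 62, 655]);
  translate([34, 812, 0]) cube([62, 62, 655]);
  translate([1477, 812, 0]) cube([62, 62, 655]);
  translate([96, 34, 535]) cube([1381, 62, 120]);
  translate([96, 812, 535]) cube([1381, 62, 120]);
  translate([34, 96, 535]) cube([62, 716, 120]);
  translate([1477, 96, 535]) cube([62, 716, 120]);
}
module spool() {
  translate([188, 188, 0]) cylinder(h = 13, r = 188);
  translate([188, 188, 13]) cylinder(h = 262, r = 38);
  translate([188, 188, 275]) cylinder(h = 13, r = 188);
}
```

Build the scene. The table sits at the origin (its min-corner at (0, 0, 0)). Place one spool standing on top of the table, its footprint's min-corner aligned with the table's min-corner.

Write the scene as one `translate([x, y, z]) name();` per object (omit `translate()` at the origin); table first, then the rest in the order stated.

table();
translate([0, 0, 686]) spool();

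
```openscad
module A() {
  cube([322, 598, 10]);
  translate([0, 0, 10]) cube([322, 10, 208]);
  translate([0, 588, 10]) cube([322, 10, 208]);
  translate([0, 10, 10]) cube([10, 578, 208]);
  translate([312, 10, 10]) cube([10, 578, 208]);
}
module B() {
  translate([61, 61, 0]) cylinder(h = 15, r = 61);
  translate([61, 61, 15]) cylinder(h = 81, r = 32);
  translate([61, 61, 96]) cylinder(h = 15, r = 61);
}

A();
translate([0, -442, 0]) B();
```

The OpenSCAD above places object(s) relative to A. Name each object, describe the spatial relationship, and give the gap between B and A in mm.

A is an open box. B is a spool. The spool is on the floor beside the open box on its −y side. The gap between the spool and the open box is 320 mm.

The spool's nearest face is 320 mm from the open box's −y face.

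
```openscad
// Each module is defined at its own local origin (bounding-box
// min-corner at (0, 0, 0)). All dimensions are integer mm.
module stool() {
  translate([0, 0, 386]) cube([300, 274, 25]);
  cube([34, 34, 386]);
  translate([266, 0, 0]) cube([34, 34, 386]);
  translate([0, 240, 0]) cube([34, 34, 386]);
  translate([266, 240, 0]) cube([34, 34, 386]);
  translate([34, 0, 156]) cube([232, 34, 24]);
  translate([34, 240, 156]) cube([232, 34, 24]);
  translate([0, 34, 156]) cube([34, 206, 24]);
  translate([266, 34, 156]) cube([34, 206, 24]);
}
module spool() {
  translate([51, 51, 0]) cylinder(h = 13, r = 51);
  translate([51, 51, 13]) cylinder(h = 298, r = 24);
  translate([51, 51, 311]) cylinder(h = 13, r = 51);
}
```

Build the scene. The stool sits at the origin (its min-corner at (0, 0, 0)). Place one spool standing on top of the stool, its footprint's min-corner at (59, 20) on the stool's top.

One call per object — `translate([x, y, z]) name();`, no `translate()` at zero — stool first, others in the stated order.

stool();
translate([59, 20, 411]) spool();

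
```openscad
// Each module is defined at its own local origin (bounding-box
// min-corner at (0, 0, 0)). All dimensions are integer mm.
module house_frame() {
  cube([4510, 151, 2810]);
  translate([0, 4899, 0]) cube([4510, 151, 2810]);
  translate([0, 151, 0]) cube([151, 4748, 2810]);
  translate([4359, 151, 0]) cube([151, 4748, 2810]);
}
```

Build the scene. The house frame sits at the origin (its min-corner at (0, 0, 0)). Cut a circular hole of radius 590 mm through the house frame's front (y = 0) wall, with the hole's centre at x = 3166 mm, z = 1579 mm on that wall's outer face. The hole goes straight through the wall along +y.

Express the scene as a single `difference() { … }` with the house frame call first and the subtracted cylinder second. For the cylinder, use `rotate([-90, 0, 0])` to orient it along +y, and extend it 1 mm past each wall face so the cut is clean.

difference() {
  house_frame();
  translate([3166, -1, 1579]) rotate([-90, 0, 0]) cylinder(h = 153, r = 590);
}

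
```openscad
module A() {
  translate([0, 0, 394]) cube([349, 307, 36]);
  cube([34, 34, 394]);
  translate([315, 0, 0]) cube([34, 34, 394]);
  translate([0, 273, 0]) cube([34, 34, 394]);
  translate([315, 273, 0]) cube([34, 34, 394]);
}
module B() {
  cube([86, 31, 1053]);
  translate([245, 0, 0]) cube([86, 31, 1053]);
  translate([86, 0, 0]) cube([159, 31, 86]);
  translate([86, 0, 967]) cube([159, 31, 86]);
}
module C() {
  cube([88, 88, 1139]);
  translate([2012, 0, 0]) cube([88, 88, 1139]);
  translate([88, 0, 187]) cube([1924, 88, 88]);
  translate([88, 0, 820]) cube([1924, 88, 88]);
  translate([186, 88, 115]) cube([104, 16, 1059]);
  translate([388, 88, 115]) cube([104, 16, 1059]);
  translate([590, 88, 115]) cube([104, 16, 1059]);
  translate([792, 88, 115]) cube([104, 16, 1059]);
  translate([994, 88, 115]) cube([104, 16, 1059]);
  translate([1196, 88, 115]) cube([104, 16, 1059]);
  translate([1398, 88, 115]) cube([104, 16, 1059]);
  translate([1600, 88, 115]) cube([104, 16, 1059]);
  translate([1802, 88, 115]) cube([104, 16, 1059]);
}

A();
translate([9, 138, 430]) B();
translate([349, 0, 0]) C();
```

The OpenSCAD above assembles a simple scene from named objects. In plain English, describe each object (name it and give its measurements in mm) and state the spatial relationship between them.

A is a four-legged stool. The seat is a 349×307×36 mm slab whose top surface is at z = 430 mm; four square legs, each 34×34 mm in cross-section, run from the floor (z = 0) to the underside of the seat, each flush with a corner of the seat.

B is a rectangular picture frame lying in the x–z plane (depth along y). The opening is 159 mm wide (x) by 881 mm tall (z), surrounded by a border 86 mm wide on all four sides. The frame is 31 mm deep and is made of two full-height vertical stiles with two horizontal rails fitted between them.

C is a fence section. Two 88×88 mm posts, 1139 mm tall, stand on the floor with a clear span of 1924 mm between their inner faces. Two horizontal rails of 88×88 mm section span the gap between the posts with their undersides at z = 187 mm and z = 820 mm, flush with the posts' −y face. 9 pickets, each 104 mm wide, 16 mm thick and 1059 mm tall, are fixed to the +y face of the rails with their bottoms at z = 115 mm, evenly spaced across the span with equal gaps (rounded down to the nearest mm) at the −x end and between each pair — any rounding remainder accumulates at the +x end.

The picture frame is on top of the stool, centred. The fence section is against the stool's +x side, with their −y faces flush.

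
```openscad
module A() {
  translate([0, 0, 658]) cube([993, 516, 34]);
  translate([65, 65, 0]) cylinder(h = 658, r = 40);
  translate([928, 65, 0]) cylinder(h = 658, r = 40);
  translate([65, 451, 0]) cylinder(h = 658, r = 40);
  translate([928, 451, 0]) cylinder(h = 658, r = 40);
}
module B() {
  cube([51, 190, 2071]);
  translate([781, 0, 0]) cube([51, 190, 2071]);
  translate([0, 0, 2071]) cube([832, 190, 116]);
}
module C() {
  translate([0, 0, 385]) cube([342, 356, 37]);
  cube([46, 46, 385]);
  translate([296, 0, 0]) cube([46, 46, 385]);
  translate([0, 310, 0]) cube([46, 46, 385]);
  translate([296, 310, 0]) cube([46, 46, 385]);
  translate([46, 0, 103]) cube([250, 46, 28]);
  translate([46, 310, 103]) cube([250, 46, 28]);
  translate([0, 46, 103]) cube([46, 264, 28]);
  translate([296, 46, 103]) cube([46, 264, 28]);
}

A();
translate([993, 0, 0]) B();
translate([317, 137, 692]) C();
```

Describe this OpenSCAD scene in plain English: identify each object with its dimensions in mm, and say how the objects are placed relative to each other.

A is a table with a 993×516 mm rectangular top, 34 mm thick, top surface at z = 692 mm, supported by four round legs of 80 mm diameter, each leg's bounding box inset 25 mm from the nearest pair of top edges, running from the floor.

B is a rectangular door frame: two vertical jambs of 51×190 mm section, 2071 mm tall, with a clear opening 730 mm wide between their inner faces. A header 116 mm tall and 190 mm deep lies on top of the jambs and spans the full outside width.

C is a simple wooden stool: a rectangular seat 342 mm (x) by 356 mm (y), 37 mm thick, top face at z = 422 mm, on four square legs, each 46×46 mm in cross-section. The legs rest on z = 0, each flush with a corner of the seat. Four stretchers, 46 mm wide and 28 mm tall, connect adjacent legs with their undersides at z = 103 mm, each running between the inner faces of the legs it joins and aligned with the legs' outer faces on the other axis.

The door frame is against the table's +x side, with their −y faces flush. The stool is on top of the table.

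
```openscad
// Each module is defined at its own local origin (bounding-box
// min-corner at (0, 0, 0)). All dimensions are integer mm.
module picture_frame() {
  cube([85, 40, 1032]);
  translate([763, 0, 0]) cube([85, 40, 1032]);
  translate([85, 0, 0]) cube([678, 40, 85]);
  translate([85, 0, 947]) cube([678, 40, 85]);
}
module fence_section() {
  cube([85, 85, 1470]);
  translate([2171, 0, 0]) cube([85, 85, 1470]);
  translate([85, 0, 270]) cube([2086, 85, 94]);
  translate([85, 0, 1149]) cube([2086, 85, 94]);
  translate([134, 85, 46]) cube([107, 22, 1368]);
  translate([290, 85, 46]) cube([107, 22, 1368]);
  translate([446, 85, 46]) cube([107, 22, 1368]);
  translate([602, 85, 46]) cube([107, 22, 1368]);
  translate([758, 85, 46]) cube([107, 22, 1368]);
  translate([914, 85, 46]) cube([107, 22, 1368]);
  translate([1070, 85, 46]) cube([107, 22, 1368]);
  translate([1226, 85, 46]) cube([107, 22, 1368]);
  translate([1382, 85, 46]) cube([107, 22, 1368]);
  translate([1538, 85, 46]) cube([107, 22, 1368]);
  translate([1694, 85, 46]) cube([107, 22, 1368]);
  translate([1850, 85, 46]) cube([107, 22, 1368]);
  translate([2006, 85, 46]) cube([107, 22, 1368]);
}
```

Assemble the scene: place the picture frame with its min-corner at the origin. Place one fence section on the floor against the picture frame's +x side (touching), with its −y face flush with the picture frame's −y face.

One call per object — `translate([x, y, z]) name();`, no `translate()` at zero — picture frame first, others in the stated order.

picture_frame();
translate([848, 0, 0]) fence_section();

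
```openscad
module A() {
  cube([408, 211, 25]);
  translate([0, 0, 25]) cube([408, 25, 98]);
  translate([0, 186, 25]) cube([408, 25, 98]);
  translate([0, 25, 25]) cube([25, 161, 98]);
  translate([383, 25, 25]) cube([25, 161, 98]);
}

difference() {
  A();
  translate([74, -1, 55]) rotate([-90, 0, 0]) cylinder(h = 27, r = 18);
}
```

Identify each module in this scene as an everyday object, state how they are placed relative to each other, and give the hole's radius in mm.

The subtracted cylinder has r = 18 mm.

A is an open box. The open box has a circular hole through its front wall. The hole's radius is 18 mm.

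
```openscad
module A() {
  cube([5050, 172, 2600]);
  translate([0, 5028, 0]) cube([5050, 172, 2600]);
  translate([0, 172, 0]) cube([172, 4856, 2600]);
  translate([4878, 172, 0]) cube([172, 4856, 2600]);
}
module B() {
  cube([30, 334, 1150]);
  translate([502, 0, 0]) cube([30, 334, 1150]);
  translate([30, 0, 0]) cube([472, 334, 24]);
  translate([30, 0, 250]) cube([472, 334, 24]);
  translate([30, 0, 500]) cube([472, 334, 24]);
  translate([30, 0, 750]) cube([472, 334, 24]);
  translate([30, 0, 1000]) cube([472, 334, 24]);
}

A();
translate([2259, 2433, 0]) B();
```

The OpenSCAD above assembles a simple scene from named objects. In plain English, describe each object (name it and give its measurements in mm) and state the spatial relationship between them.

A is the wall frame of a small rectangular building: four walls, each 2600 mm tall and 172 mm thick, enclosing a footprint 5050 mm (x) by 5200 mm (y) outside-to-outside, with no floor or roof. The front and back walls (the −y and +y sides) span the full width; the two side walls fit between them.

B is an open bookshelf. Two side panels, each 30 mm thick, 334 mm deep and 1150 mm tall, stand 532 mm apart (outside-to-outside). Between them sit 5 shelves, each 24 mm thick and 334 mm deep, spanning the full gap between the sides. The bottom shelf rests on the floor (its underside at z = 0) and the clear gap between one shelf's top and the next shelf's underside is 226 mm.

The bookshelf sits inside the house frame, centred.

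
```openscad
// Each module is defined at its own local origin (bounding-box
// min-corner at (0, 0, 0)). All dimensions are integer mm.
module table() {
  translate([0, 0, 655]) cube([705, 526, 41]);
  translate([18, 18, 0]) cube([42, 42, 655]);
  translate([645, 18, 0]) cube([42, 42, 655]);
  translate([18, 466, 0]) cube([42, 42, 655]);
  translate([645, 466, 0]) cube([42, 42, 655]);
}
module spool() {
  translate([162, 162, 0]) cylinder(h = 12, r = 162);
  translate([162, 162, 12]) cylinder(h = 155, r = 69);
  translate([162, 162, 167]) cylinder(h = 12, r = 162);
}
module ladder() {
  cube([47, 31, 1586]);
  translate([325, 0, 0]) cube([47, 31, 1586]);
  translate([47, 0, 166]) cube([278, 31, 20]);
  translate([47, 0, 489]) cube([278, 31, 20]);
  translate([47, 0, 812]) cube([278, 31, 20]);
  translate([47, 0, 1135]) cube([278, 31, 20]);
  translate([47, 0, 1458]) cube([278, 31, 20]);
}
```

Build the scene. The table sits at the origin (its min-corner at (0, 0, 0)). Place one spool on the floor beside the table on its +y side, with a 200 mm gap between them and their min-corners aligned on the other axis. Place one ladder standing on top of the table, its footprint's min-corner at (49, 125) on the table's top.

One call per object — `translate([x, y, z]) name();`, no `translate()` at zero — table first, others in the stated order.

table();
translate([0, 726, 0]) spool();
translate([49, 125, 696]) ladder();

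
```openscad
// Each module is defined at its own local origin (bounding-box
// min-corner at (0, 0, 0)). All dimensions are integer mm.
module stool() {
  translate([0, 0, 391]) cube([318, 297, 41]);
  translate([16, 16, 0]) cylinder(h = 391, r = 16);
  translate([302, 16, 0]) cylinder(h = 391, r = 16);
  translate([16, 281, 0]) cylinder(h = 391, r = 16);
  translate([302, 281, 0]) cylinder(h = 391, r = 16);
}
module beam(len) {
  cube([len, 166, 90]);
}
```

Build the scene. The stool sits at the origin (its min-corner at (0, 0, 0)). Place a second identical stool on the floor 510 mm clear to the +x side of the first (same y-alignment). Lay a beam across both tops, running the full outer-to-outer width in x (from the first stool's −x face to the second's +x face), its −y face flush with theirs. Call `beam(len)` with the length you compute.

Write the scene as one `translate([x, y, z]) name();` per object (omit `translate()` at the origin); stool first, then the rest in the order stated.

stool();
translate([828, 0, 0]) stool();
translate([0, 0, 432]) beam(1146);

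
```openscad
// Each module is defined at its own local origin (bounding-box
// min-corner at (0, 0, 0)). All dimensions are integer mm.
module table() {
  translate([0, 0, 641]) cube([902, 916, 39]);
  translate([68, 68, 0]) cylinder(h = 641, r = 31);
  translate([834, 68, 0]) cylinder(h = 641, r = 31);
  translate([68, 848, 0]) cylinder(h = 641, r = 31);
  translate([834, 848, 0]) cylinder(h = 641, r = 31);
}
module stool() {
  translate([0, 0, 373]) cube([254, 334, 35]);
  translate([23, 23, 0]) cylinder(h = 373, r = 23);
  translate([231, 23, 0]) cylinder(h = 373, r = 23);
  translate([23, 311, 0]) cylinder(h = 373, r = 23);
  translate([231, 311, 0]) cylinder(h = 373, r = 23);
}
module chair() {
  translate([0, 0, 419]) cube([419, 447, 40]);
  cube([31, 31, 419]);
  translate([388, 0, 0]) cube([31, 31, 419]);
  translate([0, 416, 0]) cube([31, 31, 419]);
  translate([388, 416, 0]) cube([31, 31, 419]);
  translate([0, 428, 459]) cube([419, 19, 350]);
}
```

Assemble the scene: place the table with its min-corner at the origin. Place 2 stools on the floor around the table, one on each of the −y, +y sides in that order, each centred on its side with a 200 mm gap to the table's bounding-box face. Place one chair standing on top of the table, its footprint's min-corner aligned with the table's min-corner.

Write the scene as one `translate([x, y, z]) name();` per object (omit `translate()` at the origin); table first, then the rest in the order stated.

table();
translate([324, -534, 0]) stool();
translate([324, 1116, 0]) stool();
translate([0, 0, 680]) chair();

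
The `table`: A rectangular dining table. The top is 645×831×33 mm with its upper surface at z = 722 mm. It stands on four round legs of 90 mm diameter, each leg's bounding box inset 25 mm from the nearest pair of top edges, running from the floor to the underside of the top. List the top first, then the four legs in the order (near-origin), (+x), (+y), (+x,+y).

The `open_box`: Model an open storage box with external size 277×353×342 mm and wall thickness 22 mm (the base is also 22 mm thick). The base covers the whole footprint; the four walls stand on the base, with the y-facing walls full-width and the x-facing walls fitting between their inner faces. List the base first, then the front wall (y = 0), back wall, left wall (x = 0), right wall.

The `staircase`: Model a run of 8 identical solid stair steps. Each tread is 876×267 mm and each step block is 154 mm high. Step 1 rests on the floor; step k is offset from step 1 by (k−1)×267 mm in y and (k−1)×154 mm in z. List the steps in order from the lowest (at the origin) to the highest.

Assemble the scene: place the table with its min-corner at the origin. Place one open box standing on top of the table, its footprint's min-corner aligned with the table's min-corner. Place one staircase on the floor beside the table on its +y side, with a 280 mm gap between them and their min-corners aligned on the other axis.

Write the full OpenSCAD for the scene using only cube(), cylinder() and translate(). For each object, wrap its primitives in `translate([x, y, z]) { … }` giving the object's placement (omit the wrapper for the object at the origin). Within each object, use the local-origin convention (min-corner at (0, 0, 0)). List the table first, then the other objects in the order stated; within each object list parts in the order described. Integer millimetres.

translate([0, 0, 689]) cube([645, 831, 33]);
translate([70, 70, 0]) cylinder(h = 689, r = 45);
translate([575, 70, 0]) cylinder(h = 689, r = 45);
translate([70, 761, 0]) cylinder(h = 689, r = 45);
translate([575, 761, 0]) cylinder(h = 689, r = 45);
translate([0, 0, 722]) {
  cube([277, 353, 22]);
  translate([0, 0, 22]) cube([277, 22, 320]);
  translate([0, 331, 22]) cube([277, 22, 320]);
  translate([0, 22, 22]) cube([22, 309, 320]);
  translate([255, 22, 22]) cube([22, 309, 320]);
}
translate([0, 1111, 0]) {
  cube([876, 267, 154]);
  translate([0, 267, 154]) cube([876, 267, 154]);
  translate([0, 534, 308]) cube([876, 267, 154]);
  translate([0, 801, 462]) cube([876, 267, 154]);
  translate([0, 1068, 616]) cube([876, 267, 154]);
  translate([0, 1335, 770]) cube([876, 267, 154]);
  translate([0, 1602, 924]) cube([876, 267, 154]);
  translate([0, 1869, 1078]) cube([876, 267, 154]);
}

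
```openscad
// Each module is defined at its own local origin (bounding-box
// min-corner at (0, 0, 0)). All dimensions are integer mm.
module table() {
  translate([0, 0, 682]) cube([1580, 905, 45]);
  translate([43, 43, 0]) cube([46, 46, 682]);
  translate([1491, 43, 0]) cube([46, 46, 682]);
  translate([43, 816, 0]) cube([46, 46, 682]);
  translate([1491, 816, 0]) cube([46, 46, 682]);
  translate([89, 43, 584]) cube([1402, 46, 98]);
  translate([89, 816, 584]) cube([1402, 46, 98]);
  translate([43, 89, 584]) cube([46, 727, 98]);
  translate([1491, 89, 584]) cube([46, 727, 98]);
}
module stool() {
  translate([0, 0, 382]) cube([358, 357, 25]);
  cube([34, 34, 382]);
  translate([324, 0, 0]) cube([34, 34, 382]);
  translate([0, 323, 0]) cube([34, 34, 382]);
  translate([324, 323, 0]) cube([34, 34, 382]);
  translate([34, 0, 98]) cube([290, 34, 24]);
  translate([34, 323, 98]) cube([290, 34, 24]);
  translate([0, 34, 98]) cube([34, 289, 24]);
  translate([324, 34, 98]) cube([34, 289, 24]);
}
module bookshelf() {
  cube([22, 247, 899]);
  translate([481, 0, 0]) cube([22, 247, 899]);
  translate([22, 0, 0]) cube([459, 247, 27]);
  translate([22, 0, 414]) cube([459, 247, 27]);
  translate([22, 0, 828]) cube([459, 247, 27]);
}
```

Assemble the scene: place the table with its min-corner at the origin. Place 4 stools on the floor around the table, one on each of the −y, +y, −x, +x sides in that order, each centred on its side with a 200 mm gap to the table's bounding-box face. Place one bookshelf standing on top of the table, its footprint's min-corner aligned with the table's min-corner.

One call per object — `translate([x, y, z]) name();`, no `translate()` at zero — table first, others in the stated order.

table();
translate([611, -557, 0]) stool();
translate([611, 1105, 0]) stool();
translate([-558, 274, 0]) stool();
translate([1780, 274, 0]) stool();
translate([0, 0, 727]) bookshelf();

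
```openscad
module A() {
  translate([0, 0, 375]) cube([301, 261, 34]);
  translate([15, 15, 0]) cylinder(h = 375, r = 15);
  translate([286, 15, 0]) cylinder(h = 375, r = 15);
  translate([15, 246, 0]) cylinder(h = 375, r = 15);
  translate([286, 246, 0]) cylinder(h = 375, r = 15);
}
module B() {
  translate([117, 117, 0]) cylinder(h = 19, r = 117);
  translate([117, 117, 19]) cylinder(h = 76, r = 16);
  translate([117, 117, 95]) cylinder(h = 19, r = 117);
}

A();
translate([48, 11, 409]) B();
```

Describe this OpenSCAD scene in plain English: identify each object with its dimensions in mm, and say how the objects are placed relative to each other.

A is a four-legged stool. The seat is a 301×261×34 mm slab whose top surface is at z = 409 mm; four round legs, each 30 mm in diameter, run from the floor (z = 0) to the underside of the seat, each leg's axis is inset half a diameter from the nearest pair of seat edges (so the leg's bounding box is flush with the corner).

B is a spool: two coaxial disc flanges of radius 117 mm and thickness 19 mm, joined by a core cylinder of radius 16 mm and height 76 mm. The lower flange rests on z = 0 and the three cylinders share a vertical axis.

The spool is on top of the stool.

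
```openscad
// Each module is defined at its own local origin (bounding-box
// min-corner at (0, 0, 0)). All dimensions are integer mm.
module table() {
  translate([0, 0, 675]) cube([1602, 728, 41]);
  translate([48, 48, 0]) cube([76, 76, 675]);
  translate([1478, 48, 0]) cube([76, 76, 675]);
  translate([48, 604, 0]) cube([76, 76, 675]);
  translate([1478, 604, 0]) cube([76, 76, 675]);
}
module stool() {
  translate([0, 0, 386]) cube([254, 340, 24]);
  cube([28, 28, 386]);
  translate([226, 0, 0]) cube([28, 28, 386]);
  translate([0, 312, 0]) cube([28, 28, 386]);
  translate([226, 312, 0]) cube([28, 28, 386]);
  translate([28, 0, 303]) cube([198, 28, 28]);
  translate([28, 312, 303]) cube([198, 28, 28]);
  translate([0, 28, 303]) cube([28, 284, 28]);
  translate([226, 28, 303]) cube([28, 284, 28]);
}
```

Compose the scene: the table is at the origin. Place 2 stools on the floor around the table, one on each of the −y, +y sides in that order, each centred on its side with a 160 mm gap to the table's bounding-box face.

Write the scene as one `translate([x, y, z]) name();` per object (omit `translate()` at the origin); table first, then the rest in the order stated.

table();
translate([674, -500, 0]) stool();
translate([674, 888, 0]) stool();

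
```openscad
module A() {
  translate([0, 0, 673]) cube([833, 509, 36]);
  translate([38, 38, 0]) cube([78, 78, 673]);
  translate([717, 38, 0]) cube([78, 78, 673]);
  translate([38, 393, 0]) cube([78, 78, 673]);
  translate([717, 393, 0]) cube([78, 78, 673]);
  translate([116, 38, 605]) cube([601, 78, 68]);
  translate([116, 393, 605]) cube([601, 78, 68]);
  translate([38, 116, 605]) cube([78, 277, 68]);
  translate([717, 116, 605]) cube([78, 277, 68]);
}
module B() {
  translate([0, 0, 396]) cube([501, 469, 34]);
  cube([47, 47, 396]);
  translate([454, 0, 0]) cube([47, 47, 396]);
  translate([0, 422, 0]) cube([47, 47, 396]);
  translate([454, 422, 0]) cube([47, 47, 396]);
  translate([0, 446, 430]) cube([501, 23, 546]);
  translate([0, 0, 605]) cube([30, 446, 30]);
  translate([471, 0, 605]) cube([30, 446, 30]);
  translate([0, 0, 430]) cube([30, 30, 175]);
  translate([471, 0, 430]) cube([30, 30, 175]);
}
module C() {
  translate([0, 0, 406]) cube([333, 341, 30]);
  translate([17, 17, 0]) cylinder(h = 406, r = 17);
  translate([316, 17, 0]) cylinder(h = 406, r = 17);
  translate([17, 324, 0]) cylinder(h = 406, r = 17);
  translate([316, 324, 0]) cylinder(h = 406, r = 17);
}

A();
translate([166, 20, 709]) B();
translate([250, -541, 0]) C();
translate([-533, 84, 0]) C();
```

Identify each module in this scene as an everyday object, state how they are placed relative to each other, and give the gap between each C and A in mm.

A is a table. B is a chair. C is a stool. The chair is on top of the table, centred. Two stools sit around the table at the −y, −x sides. The gap between each stool and the table is 200 mm.

Each stool's nearest face is 200 mm from the table's bounding box.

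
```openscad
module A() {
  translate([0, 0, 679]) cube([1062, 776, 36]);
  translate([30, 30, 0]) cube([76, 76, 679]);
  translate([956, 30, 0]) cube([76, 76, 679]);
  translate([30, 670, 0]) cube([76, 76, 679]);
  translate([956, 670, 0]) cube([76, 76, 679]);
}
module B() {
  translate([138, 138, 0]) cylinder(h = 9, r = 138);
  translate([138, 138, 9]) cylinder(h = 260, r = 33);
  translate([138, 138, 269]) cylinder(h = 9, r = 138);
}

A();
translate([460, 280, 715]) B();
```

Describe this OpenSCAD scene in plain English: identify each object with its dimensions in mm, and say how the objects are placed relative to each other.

A is a table: top 1062 mm (x) × 776 mm (y), 36 mm thick, upper face at z = 715 mm, on four 76×76 mm square legs, each inset 30 mm from the nearest pair of top edges, running from z = 0 to the bottom of the top.

B is a spool: two coaxial disc flanges of radius 138 mm and thickness 9 mm, joined by a core cylinder of radius 33 mm and height 260 mm. The lower flange rests on z = 0 and the three cylinders share a vertical axis.

The spool is on top of the table.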